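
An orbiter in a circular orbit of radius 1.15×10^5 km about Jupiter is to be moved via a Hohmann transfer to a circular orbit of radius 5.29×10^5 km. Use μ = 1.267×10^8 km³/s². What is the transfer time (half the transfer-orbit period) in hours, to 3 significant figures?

t = 14.2 hours

Semi-major axis of the transfer orbit: a_t = (1.150×10^5 + 5.290×10^5)/2 = 3.220×10^5 km.
Half the transfer-orbit period gives t = π√(a_t³/μ) = 51000 s.
Converting: 51000 s ÷ 3600 s/hour = 14.2 hours.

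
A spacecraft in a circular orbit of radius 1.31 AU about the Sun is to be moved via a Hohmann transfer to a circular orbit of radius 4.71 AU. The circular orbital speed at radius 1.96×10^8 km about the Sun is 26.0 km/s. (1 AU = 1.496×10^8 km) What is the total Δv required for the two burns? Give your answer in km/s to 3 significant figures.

From the circular-orbit relation v² = μ/r at r = 1.96×10^8 km: μ = v²r = (26.0)² × 1.96×10^8 = 1.32496×10^11 km³/s².
In km: r₁ = 1.31 × 1.496×10^8 = 1.95976×10^8 km; r₂ = 4.71 × 1.496×10^8 = 7.04616×10^8 km.
The Hohmann ellipse has a_t = (r₁ + r₂)/2 = 4.50296×10^8 km.
Circular speed at r₁: v₁ = √(μ/r₁) = √(1.32496×10^11/1.95976×10^8) = 26.002 km/s.
On the transfer ellipse at r₁, vis-viva gives v_p = √[μ(2/r₁ − 1/a_t)] = 32.526 km/s.
First burn Δv₁ = |v_p − v₁| = 6.524 km/s.
Circular speed at r₂: v₂ = √(μ/r₂) = 13.7128 km/s.
Transfer-orbit speed at r₂: v_a = √[μ(2/r₂ − 1/a_t)] = 9.04644 km/s.
Second burn Δv₂ = |v₂ − v_a| = 4.666 km/s.
Total Δv = Δv₁ + Δv₂ = 11.19 km/s.

Δv = 11.2 km/s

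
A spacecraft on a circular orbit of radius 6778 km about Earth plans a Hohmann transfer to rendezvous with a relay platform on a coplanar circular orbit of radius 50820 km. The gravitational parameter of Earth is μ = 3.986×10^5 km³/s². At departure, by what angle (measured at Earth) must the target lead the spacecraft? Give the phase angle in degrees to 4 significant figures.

The Hohmann ellipse has a_t = (r₁ + r₂)/2 = 28799 km.
The half-period of the transfer ellipse is t = π√(a_t³/μ) = 24319 s.
Target angular speed ω₂ = √(μ/r₂³) = 5.5108×10^-5 rad/s.
Angle swept by the target during transfer: ω₂·t = 1.3402 rad = 76.79°.
The spacecraft traverses 180° on the transfer ellipse, so the target must lead by 180° − 76.79° = 103.2°.

φ = 103.2°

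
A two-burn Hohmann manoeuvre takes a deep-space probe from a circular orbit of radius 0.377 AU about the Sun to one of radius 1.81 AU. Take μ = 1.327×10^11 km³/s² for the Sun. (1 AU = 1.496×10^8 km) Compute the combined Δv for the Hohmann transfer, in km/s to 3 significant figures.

Δv = 23.0 km/s

In km: r₁ = 0.377 × 1.496×10^8 = 5.63992×10^7 km; r₂ = 1.81 × 1.496×10^8 = 2.70776×10^8 km.
Transfer-ellipse semi-major axis a_t = (r₁ + r₂)/2 = (5.63992×10^7 + 2.70776×10^8)/2 = 1.635876×10^8 km.
Circular speed at r₁: v₁ = √(μ/r₁) = √(1.327×10^11/5.63992×10^7) = 48.51 km/s.
Transfer-orbit speed at r₁ (vis-viva equation): v_p = √[μ(2/r₁ − 1/a_t)] = 62.41 km/s.
First burn Δv₁ = |v_p − v₁| = 13.90 km/s.
At r₂, v₂ = √(μ/r₂) = 22.1376 km/s.
Transfer-orbit speed at r₂: v_a = √[μ(2/r₂ − 1/a_t)] = 12.9985 km/s.
Second burn Δv₂ = |v₂ − v_a| = 9.139 km/s.
Total Δv = Δv₁ + Δv₂ = 23.04 km/s.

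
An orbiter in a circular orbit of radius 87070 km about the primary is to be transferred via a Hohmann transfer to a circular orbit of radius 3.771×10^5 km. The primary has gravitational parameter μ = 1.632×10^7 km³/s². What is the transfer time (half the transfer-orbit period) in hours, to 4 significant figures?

t = 24.15 hours

Semi-major axis of the transfer orbit: a_t = (87070 + 3.771×10^5)/2 = 2.32085×10^5 km.
Transfer time t = π√(a_t³/μ) = π√((2.32085×10^5)³ / 1.632×10^7) = 86950 s.
Converting: 86950 s ÷ 3600 s/hour = 24.15 hours.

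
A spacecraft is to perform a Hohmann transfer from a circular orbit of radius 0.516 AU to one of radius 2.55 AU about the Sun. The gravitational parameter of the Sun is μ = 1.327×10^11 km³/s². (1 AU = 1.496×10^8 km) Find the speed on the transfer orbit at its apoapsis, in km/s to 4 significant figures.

In km: r₁ = 0.516 × 1.496×10^8 = 7.71936×10^7 km; r₂ = 2.55 × 1.496×10^8 = 3.8148×10^8 km.
The Hohmann ellipse has a_t = (r₁ + r₂)/2 = 2.293368×10^8 km.
At apoapsis, r = 3.8148×10^8 km.
From the vis-viva equation, v = √[μ(2/r − 1/a_t)] = 10.82 km/s.

v = 10.82 km/s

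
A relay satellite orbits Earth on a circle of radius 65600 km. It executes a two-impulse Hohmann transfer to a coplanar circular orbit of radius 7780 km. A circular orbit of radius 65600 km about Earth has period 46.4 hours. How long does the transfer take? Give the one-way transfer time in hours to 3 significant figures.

t = 9.70 hours

From Kepler's third law T² = 4π²r³/μ at r = 65600 km, T = 46.4 hours = 46.4 × 3600 s = 1.6704×10^5 s: μ = 4π²r³/T² = 3.99420×10^5 km³/s².
The Hohmann ellipse has a_t = (r₁ + r₂)/2 = 36690 km.
Half the transfer-orbit period gives t = π√(a_t³/μ) = 34930 s.
Converting: 34930 s ÷ 3600 s/hour = 9.70 hours.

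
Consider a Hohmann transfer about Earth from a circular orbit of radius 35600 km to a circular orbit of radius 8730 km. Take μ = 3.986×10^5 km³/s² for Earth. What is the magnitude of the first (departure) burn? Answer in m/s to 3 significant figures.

Transfer-ellipse semi-major axis a_t = (r₁ + r₂)/2 = (35600 + 8730)/2 = 22165 km.
On the circular orbit at r = 35600 km, v_c = √(μ/r) = 3.346 km/s.
Vis-viva on the transfer ellipse at r = 35600 km gives v_t = √[μ(2/r − 1/a_t)] = 2.100 km/s.
Δv₁ = |v_t − v_c| = |2.100 − 3.346| = 1.246 km/s.

Δv₁ = 1250 m/s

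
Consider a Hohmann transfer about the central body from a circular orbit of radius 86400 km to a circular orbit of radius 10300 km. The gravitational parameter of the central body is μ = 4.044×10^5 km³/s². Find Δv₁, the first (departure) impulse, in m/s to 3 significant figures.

Δv₁ = 1160 m/s

Semi-major axis of the transfer orbit: a_t = (86400 + 10300)/2 = 48350 km.
On the circular orbit at r = 86400 km, v_c = √(μ/r) = 2.1635 km/s.
Vis-viva on the transfer ellipse at r = 86400 km gives v_t = √[μ(2/r − 1/a_t)] = 0.99855 km/s.
Δv₁ = |v_t − v_c| = |0.99855 − 2.1635| = 1.165 km/s.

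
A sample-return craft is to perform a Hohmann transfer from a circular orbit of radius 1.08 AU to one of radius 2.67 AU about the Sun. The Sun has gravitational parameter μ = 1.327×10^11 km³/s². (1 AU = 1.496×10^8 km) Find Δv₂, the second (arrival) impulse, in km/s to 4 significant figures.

Δv₂ = 4.394 km/s

In km: r₁ = 1.08 × 1.496×10^8 = 1.61568×10^8 km; r₂ = 2.67 × 1.496×10^8 = 3.99432×10^8 km.
Semi-major axis of the transfer orbit: a_t = (1.61568×10^8 + 3.99432×10^8)/2 = 2.805×10^8 km.
On the circular orbit at r = 3.99432×10^8 km, v_c = √(μ/r) = 18.227 km/s.
Transfer-orbit speed at the same r (vis-viva, a = a_t): v_t = √[μ(2/r − 1/a_t)] = 13.833 km/s.
Δv₂ = |v_t − v_c| = |13.833 − 18.227| = 4.394 km/s.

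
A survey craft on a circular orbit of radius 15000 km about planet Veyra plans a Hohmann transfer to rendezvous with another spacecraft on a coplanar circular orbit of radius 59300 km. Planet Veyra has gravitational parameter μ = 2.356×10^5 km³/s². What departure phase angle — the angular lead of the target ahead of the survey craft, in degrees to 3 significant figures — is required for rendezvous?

Semi-major axis of the transfer orbit: a_t = (15000 + 59300)/2 = 37150 km.
Transfer time t = π√(a_t³/μ) = 46344.7 s.
The target's mean motion on its circular orbit is ω₂ = √(μ/r₂³) = 3.36129×10^-5 rad/s.
Angle swept by the target during transfer: ω₂·t = 1.55778 rad = 89.254°.
The survey craft traverses 180° on the transfer ellipse, so the target must lead by 180° − 89.254° = 90.7°.

φ = 90.7°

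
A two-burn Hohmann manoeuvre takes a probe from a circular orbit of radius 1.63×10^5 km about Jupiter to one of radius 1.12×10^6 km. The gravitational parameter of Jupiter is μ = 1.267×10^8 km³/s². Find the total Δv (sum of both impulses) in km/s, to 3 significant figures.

Δv = 14.2 km/s

Transfer-ellipse semi-major axis a_t = (r₁ + r₂)/2 = (1.630×10^5 + 1.120×10^6)/2 = 6.415×10^5 km.
Circular speed at r₁: v₁ = √(μ/r₁) = √(1.267×10^8/1.630×10^5) = 27.880 km/s.
On the transfer ellipse at r₁, v² = μ(2/r − 1/a) gives v_p = √[μ(2/r₁ − 1/a_t)] = 36.839 km/s.
First burn Δv₁ = |v_p − v₁| = 8.959 km/s.
At r₂, v₂ = √(μ/r₂) = 10.636 km/s.
Transfer-orbit speed at r₂: v_a = √[μ(2/r₂ − 1/a_t)] = 5.3614 km/s.
Second burn Δv₂ = |v₂ − v_a| = 5.275 km/s.
Total Δv = Δv₁ + Δv₂ = 14.23 km/s.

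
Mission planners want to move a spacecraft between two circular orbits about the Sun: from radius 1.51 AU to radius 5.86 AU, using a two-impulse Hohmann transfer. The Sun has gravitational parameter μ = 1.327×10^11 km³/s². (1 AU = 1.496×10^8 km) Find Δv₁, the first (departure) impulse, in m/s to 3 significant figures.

Δv₁ = 6330 m/s

In km: r₁ = 1.51 × 1.496×10^8 = 2.25896×10^8 km; r₂ = 5.86 × 1.496×10^8 = 8.76656×10^8 km.
Semi-major axis of the transfer orbit: a_t = (2.25896×10^8 + 8.76656×10^8)/2 = 5.51276×10^8 km.
Circular speed at r = 2.25896×10^8 km: v_c = √(μ/r) = 24.237 km/s.
Vis-viva on the transfer ellipse at r = 2.25896×10^8 km gives v_t = √[μ(2/r − 1/a_t)] = 30.564 km/s.
Δv₁ = |v_t − v_c| = |30.564 − 24.237| = 6.327 km/s.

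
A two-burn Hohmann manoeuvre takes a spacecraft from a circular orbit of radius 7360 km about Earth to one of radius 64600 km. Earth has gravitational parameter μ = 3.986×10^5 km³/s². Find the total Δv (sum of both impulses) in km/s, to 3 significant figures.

The Hohmann ellipse has a_t = (r₁ + r₂)/2 = 35980 km.
Circular speed at r₁: v₁ = √(μ/r₁) = √(3.986×10^5/7360) = 7.3592 km/s.
On the transfer ellipse at r₁, vis-viva equation gives v_p = √[μ(2/r₁ − 1/a_t)] = 9.8609 km/s.
First burn Δv₁ = |v_p − v₁| = 2.5017 km/s.
Circular speed at r₂: v₂ = √(μ/r₂) = 2.4840 km/s.
Transfer-orbit speed at r₂: v_a = √[μ(2/r₂ − 1/a_t)] = 1.1235 km/s.
Second burn Δv₂ = |v₂ − v_a| = 1.3605 km/s.
Total Δv = Δv₁ + Δv₂ = 3.862 km/s.

Δv = 3.86 km/s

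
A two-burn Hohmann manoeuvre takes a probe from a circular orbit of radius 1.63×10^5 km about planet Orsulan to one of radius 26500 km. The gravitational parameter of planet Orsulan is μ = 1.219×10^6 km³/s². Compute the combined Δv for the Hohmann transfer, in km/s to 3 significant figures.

Δv = 3.40 km/s

Transfer-ellipse semi-major axis a_t = (r₁ + r₂)/2 = (1.630×10^5 + 26500)/2 = 94750 km.
At r₁ the circular-orbit speed is v₁ = √(μ/r₁) = 2.734690 km/s.
On the transfer ellipse at r₁, v² = μ(2/r − 1/a) gives v_a = √[μ(2/r₁ − 1/a_t)] = 1.446243 km/s.
First burn Δv₁ = |v_a − v₁| = 1.2884 km/s.
Circular speed at r₂: v₂ = √(μ/r₂) = 6.78233 km/s.
Transfer-orbit speed at r₂: v_p = √[μ(2/r₂ − 1/a_t)] = 8.89576 km/s.
Second burn Δv₂ = |v₂ − v_p| = 2.1134 km/s.
Δv = Δv₁ + Δv₂ = 1.2884 + 2.1134 = 3.402 km/s.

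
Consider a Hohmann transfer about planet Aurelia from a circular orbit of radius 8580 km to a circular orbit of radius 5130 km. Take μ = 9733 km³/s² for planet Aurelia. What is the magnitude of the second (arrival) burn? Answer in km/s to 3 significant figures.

Transfer-ellipse semi-major axis a_t = (r₁ + r₂)/2 = (8580 + 5130)/2 = 6855 km.
Circular speed at r = 5130 km: v_c = √(μ/r) = 1.3774 km/s.
Transfer-orbit speed at the same r (vis-viva, a = a_t): v_t = √[μ(2/r − 1/a_t)] = 1.5410 km/s.
Δv₂ = |v_t − v_c| = |1.5410 − 1.3774| = 0.1636 km/s.

Δv₂ = 0.164 km/s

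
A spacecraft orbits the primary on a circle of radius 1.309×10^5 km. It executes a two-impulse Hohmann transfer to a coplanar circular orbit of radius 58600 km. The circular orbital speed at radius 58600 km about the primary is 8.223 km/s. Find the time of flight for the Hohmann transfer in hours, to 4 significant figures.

From the circular-orbit relation v² = μ/r at r = 58600 km: μ = v²r = (8.223)² × 58600 = 3.96240×10^6 km³/s².
The Hohmann ellipse has a_t = (r₁ + r₂)/2 = 94750 km.
By Kepler's third law the transfer-orbit period is T = 2π√(a_t³/μ), so t = T/2 = 46030 s.
Converting: 46030 s ÷ 3600 s/hour = 12.79 hours.

t = 12.79 hours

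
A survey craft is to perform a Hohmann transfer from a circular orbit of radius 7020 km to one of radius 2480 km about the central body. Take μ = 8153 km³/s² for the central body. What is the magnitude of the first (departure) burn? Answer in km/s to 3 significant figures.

The Hohmann ellipse has a_t = (r₁ + r₂)/2 = 4750 km.
Circular speed at r = 7020 km: v_c = √(μ/r) = 1.0777 km/s.
Vis-viva on the transfer ellipse at r = 7020 km gives v_t = √[μ(2/r − 1/a_t)] = 0.77870 km/s.
Δv₁ = |v_t − v_c| = |0.77870 − 1.0777| = 0.2990 km/s.

Δv₁ = 0.299 km/s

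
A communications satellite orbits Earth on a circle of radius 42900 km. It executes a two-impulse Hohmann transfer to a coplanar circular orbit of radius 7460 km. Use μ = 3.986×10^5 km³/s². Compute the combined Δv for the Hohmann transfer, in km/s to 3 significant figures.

Δv = 3.62 km/s

Transfer-ellipse semi-major axis a_t = (r₁ + r₂)/2 = (42900 + 7460)/2 = 25180 km.
Circular speed at r₁: v₁ = √(μ/r₁) = √(3.986×10^5/42900) = 3.048 km/s.
Transfer-orbit speed at r₁ (vis-viva equation): v_a = √[μ(2/r₁ − 1/a_t)] = 1.659 km/s.
First burn Δv₁ = |v_a − v₁| = 1.389 km/s.
At r₂, v₂ = √(μ/r₂) = 7.310 km/s.
Transfer-orbit speed at r₂: v_p = √[μ(2/r₂ − 1/a_t)] = 9.541 km/s.
Second burn Δv₂ = |v₂ − v_p| = 2.231 km/s.
Total Δv = Δv₁ + Δv₂ = 3.620 km/s.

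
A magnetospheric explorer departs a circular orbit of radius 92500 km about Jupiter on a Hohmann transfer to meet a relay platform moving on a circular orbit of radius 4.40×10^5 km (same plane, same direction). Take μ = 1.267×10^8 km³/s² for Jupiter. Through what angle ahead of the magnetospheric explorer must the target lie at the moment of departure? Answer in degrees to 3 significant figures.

φ = 95.3°

Transfer-ellipse semi-major axis a_t = (r₁ + r₂)/2 = (92500 + 4.400×10^5)/2 = 2.6625×10^5 km.
The half-period of the transfer ellipse is t = π√(a_t³/μ) = 38340 s.
The target's mean motion on its circular orbit is ω₂ = √(μ/r₂³) = 3.857×10^-5 rad/s.
Angle swept by the target during transfer: ω₂·t = 1.4788 rad = 84.73°.
Arrival is 180° from departure on the ellipse, so φ = 180° − 84.73° = 95.3°.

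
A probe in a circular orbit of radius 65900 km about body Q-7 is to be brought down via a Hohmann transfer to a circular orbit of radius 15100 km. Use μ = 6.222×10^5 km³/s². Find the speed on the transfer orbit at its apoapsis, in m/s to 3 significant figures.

v = 1880 m/s

The Hohmann ellipse has a_t = (r₁ + r₂)/2 = 40500 km.
The apoapsis of the transfer ellipse is at r = 65900 km.
Vis-viva: v = √[μ(2/r − 1/a_t)] = √[6.222×10^5 × (2/65900 − 1/40500)] = 1.876 km/s.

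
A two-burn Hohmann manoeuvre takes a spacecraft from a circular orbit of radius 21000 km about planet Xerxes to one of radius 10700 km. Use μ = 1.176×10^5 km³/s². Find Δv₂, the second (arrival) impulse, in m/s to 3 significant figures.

Δv₂ = 501 m/s

The Hohmann ellipse has a_t = (r₁ + r₂)/2 = 15850 km.
Circular speed at r = 10700 km: v_c = √(μ/r) = 3.3152 km/s.
Transfer-orbit speed at the same r (vis-viva, a = a_t): v_t = √[μ(2/r − 1/a_t)] = 3.8160 km/s.
Δv₂ = |v_t − v_c| = |3.8160 − 3.3152| = 0.5008 km/s.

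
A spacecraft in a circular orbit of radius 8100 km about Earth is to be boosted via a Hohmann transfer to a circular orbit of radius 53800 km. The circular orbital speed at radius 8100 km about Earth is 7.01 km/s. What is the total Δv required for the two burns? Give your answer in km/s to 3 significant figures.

Δv = 3.56 km/s

From the circular-orbit relation v² = μ/r at r = 8100 km: μ = v²r = (7.01)² × 8100 = 3.98035×10^5 km³/s².
Transfer-ellipse semi-major axis a_t = (r₁ + r₂)/2 = (8100 + 53800)/2 = 30950 km.
At r₁ the circular-orbit speed is v₁ = √(μ/r₁) = 7.010 km/s.
On the transfer ellipse at r₁, v² = μ(2/r − 1/a) gives v_p = √[μ(2/r₁ − 1/a_t)] = 9.242 km/s.
First burn Δv₁ = |v_p − v₁| = 2.232 km/s.
At r₂, v₂ = √(μ/r₂) = 2.720 km/s.
Transfer-orbit speed at r₂: v_a = √[μ(2/r₂ − 1/a_t)] = 1.391 km/s.
Second burn Δv₂ = |v₂ − v_a| = 1.329 km/s.
Total Δv = Δv₁ + Δv₂ = 3.561 km/s.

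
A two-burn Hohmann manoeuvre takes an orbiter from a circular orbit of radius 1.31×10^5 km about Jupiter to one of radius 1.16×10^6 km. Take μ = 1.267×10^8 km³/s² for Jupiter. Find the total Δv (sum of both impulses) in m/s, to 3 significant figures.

Transfer-ellipse semi-major axis a_t = (r₁ + r₂)/2 = (1.310×10^5 + 1.160×10^6)/2 = 6.455×10^5 km.
Circular speed at r₁: v₁ = √(μ/r₁) = √(1.267×10^8/1.310×10^5) = 31.10 km/s.
On the transfer ellipse at r₁, vis-viva equation gives v_p = √[μ(2/r₁ − 1/a_t)] = 41.69 km/s.
First burn Δv₁ = |v_p − v₁| = 10.59 km/s.
Circular speed at r₂: v₂ = √(μ/r₂) = 10.451 km/s.
Transfer-orbit speed at r₂: v_a = √[μ(2/r₂ − 1/a_t)] = 4.7081 km/s.
Second burn Δv₂ = |v₂ − v_a| = 5.743 km/s.
Total Δv = Δv₁ + Δv₂ = 16.33 km/s.

Δv = 16300 m/s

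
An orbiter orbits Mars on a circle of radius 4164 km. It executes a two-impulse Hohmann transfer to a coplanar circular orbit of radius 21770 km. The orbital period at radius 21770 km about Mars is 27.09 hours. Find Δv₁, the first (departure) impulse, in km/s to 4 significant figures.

Δv₁ = 0.9484 km/s

From Kepler's third law T² = 4π²r³/μ at r = 21770 km, T = 27.09 hours = 27.09 × 3600 s = 97524 s: μ = 4π²r³/T² = 42826.4 km³/s².
Semi-major axis of the transfer orbit: a_t = (4164 + 21770)/2 = 12967 km.
On the circular orbit at r = 4164 km, v_c = √(μ/r) = 3.2070 km/s.
Transfer-orbit speed at the same r (vis-viva, a = a_t): v_t = √[μ(2/r − 1/a_t)] = 4.1554 km/s.
Δv₁ = |v_t − v_c| = |4.1554 − 3.2070| = 0.9484 km/s.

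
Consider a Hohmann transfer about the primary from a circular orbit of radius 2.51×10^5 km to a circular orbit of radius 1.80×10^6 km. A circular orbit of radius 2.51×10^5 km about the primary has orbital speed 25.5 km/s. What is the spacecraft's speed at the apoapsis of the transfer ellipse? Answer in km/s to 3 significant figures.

v = 4.71 km/s

From the circular-orbit relation v² = μ/r at r = 2.51×10^5 km: μ = v²r = (25.5)² × 2.51×10^5 = 1.63213×10^8 km³/s².
The Hohmann ellipse has a_t = (r₁ + r₂)/2 = 1.0255×10^6 km.
The apoapsis of the transfer ellipse is at r = 1.800×10^6 km.
From the vis-viva equation, v = √[μ(2/r − 1/a_t)] = 4.711 km/s.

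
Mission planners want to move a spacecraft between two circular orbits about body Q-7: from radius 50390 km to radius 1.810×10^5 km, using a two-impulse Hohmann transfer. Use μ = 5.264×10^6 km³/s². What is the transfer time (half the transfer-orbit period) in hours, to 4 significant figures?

t = 14.97 hours

The Hohmann ellipse has a_t = (r₁ + r₂)/2 = 1.15695×10^5 km.
By Kepler's third law the transfer-orbit period is T = 2π√(a_t³/μ), so t = T/2 = 53880 s.
Converting: 53880 s ÷ 3600 s/hour = 14.97 hours.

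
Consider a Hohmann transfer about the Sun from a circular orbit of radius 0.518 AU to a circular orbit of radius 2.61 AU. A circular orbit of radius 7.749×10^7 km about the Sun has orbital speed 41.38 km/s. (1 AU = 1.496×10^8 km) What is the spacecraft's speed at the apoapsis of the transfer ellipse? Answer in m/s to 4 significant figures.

v = 10610 m/s

From the circular-orbit relation v² = μ/r at r = 7.749×10^7 km: μ = v²r = (41.38)² × 7.749×10^7 = 1.32686×10^11 km³/s².
In km: r₁ = 0.518 × 1.496×10^8 = 7.74928×10^7 km; r₂ = 2.61 × 1.496×10^8 = 3.90456×10^8 km.
Semi-major axis of the transfer orbit: a_t = (7.74928×10^7 + 3.90456×10^8)/2 = 2.339744×10^8 km.
The apoapsis of the transfer ellipse is at r = 3.90456×10^8 km.
From the vis-viva equation, v = √[μ(2/r − 1/a_t)] = 10.61 km/s.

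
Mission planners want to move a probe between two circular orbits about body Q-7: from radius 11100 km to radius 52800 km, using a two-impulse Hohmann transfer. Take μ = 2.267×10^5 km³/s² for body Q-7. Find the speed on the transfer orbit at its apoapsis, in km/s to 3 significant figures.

The Hohmann ellipse has a_t = (r₁ + r₂)/2 = 31950 km.
The apoapsis of the transfer ellipse is at r = 52800 km.
From the vis-viva equation, v = √[μ(2/r − 1/a_t)] = 1.221 km/s.

v = 1.22 km/s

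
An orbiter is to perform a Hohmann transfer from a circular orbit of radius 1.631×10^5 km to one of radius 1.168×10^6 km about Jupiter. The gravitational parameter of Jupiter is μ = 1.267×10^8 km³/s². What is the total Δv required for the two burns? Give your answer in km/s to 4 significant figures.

Δv = 14.31 km/s

Transfer-ellipse semi-major axis a_t = (r₁ + r₂)/2 = (1.631×10^5 + 1.168×10^6)/2 = 6.6555×10^5 km.
Circular speed at r₁: v₁ = √(μ/r₁) = √(1.267×10^8/1.631×10^5) = 27.872 km/s.
On the transfer ellipse at r₁, v² = μ(2/r − 1/a) gives v_p = √[μ(2/r₁ − 1/a_t)] = 36.923 km/s.
First burn Δv₁ = |v_p − v₁| = 9.051 km/s.
At r₂, v₂ = √(μ/r₂) = 10.415 km/s.
Transfer-orbit speed at r₂: v_a = √[μ(2/r₂ − 1/a_t)] = 5.1559 km/s.
Second burn Δv₂ = |v₂ − v_a| = 5.259 km/s.
Δv = Δv₁ + Δv₂ = 9.051 + 5.259 = 14.31 km/s.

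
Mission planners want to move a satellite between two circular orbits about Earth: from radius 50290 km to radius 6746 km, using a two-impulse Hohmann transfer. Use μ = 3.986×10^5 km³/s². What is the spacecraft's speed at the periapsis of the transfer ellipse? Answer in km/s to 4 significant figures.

v = 10.21 km/s

The Hohmann ellipse has a_t = (r₁ + r₂)/2 = 28518 km.
At periapsis, r = 6746 km.
From the vis-viva equation, v = √[μ(2/r − 1/a_t)] = 10.21 km/s.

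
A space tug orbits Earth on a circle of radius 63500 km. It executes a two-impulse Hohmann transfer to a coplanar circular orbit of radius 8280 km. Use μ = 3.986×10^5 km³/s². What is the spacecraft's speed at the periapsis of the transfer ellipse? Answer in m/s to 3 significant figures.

The Hohmann ellipse has a_t = (r₁ + r₂)/2 = 35890 km.
The periapsis of the transfer ellipse is at r = 8280 km.
Vis-viva: v = √[μ(2/r − 1/a_t)] = √[3.986×10^5 × (2/8280 − 1/35890)] = 9.229 km/s.

v = 9230 m/s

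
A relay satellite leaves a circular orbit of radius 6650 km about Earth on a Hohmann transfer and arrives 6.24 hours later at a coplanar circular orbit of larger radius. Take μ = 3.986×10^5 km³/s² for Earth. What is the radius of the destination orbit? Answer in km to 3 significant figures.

Transfer time t = 6.24 hours = 22464 s, and t = π√(a_t³/μ).
So a_t = (μ t²/π²)^(1/3) = (3.986×10^5 × (22464)² / π²)^(1/3) = 27315 km.
Since a_t = (r₁ + r₂)/2, r₂ = 2a_t − r₁ = 2×27315 − 6650 = 47980 km.

r₂ = 48000 km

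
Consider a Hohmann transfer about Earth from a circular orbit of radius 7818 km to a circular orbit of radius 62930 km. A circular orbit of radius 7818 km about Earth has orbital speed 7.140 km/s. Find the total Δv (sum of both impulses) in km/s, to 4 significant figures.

From the circular-orbit relation v² = μ/r at r = 7818 km: μ = v²r = (7.140)² × 7818 = 3.98559×10^5 km³/s².
The Hohmann ellipse has a_t = (r₁ + r₂)/2 = 35374 km.
Circular speed at r₁: v₁ = √(μ/r₁) = √(3.98559×10^5/7818) = 7.140 km/s.
Transfer-orbit speed at r₁ (vis-viva): v_p = √[μ(2/r₁ − 1/a_t)] = 9.523 km/s.
First burn Δv₁ = |v_p − v₁| = 2.383 km/s.
At r₂, v₂ = √(μ/r₂) = 2.517 km/s.
Transfer-orbit speed at r₂: v_a = √[μ(2/r₂ − 1/a_t)] = 1.183 km/s.
Second burn Δv₂ = |v₂ − v_a| = 1.334 km/s.
Total Δv = Δv₁ + Δv₂ = 3.717 km/s.

Δv = 3.717 km/s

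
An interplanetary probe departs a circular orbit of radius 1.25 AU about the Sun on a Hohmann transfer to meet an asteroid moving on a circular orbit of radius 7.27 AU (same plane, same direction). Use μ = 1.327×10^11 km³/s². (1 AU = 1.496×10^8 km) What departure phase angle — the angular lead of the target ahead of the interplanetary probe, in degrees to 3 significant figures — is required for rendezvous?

In km: r₁ = 1.25 × 1.496×10^8 = 1.870×10^8 km; r₂ = 7.27 × 1.496×10^8 = 1.087592×10^9 km.
Transfer-ellipse semi-major axis a_t = (r₁ + r₂)/2 = (1.870×10^8 + 1.087592×10^9)/2 = 6.37296×10^8 km.
The half-period of the transfer ellipse is t = π√(a_t³/μ) = 1.387×10^8 s.
The target's mean motion on its circular orbit is ω₂ = √(μ/r₂³) = 1.016×10^-8 rad/s.
Angle swept by the target during transfer: ω₂·t = 1.4092 rad = 80.74°.
The interplanetary probe traverses 180° on the transfer ellipse, so the target must lead by 180° − 80.74° = 99.3°.

φ = 99.3°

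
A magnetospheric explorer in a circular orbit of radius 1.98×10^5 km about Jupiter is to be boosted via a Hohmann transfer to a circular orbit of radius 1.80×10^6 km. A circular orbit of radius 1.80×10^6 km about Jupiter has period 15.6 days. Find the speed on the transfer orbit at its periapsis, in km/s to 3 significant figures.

v = 34.0 km/s

From Kepler's third law T² = 4π²r³/μ at r = 1.80×10^6 km, T = 15.6 days = 15.6 × 86400 s = 1.34784×10^6 s: μ = 4π²r³/T² = 1.26736×10^8 km³/s².
The Hohmann ellipse has a_t = (r₁ + r₂)/2 = 9.990×10^5 km.
The periapsis of the transfer ellipse is at r = 1.980×10^5 km.
Applying v² = μ(2/r − 1/a_t): v = 33.96 km/s.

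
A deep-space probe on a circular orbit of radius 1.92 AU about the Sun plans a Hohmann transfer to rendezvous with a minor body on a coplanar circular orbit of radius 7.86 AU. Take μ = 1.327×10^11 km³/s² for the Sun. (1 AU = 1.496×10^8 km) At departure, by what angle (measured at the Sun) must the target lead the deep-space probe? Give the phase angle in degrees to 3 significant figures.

φ = 91.7°

In km: r₁ = 1.92 × 1.496×10^8 = 2.87232×10^8 km; r₂ = 7.86 × 1.496×10^8 = 1.175856×10^9 km.
Semi-major axis of the transfer orbit: a_t = (2.87232×10^8 + 1.175856×10^9)/2 = 7.31544×10^8 km.
Transfer time t = π√(a_t³/μ) = 1.7064×10^8 s.
Target angular speed ω₂ = √(μ/r₂³) = 9.0345×10^-9 rad/s.
Angle swept by the target during transfer: ω₂·t = 1.5416 rad = 88.33°.
Arrival is 180° from departure on the ellipse, so φ = 180° − 88.33° = 91.7°.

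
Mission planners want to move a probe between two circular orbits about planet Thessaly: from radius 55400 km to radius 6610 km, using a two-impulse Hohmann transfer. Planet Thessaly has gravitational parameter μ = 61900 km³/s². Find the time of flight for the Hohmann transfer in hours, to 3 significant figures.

Semi-major axis of the transfer orbit: a_t = (55400 + 6610)/2 = 31005 km.
Half the transfer-orbit period gives t = π√(a_t³/μ) = 68937 s.
Converting: 68937 s ÷ 3600 s/hour = 19.1 hours.

t = 19.1 hours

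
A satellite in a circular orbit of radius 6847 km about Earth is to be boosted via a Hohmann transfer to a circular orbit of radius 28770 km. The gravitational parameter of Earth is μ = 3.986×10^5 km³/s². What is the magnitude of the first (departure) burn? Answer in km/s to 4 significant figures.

Semi-major axis of the transfer orbit: a_t = (6847 + 28770)/2 = 17808.5 km.
Circular speed at r = 6847 km: v_c = √(μ/r) = 7.630 km/s.
Vis-viva on the transfer ellipse at r = 6847 km gives v_t = √[μ(2/r − 1/a_t)] = 9.698 km/s.
Δv₁ = |v_t − v_c| = |9.698 − 7.630| = 2.068 km/s.

Δv₁ = 2.068 km/s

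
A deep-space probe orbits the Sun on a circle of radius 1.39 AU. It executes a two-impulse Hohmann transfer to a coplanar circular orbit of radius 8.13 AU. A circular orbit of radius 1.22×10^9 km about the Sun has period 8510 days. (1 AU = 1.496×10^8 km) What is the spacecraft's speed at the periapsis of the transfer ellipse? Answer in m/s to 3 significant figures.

v = 33000 m/s

From Kepler's third law T² = 4π²r³/μ at r = 1.22×10^9 km, T = 8510 days = 8510 × 86400 s = 7.35264×10^8 s: μ = 4π²r³/T² = 1.32603×10^11 km³/s².
In km: r₁ = 1.39 × 1.496×10^8 = 2.07944×10^8 km; r₂ = 8.13 × 1.496×10^8 = 1.216248×10^9 km.
Semi-major axis of the transfer orbit: a_t = (2.07944×10^8 + 1.216248×10^9)/2 = 7.12096×10^8 km.
At periapsis, r = 2.07944×10^8 km.
Vis-viva: v = √[μ(2/r − 1/a_t)] = √[1.32603×10^11 × (2/2.07944×10^8 − 1/7.12096×10^8)] = 33.00 km/s.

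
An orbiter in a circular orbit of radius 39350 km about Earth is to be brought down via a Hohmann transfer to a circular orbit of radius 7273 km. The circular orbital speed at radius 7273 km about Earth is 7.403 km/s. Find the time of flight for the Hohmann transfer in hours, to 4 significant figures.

From the circular-orbit relation v² = μ/r at r = 7273 km: μ = v²r = (7.403)² × 7273 = 3.98592×10^5 km³/s².
Semi-major axis of the transfer orbit: a_t = (39350 + 7273)/2 = 23311.5 km.
Half the transfer-orbit period gives t = π√(a_t³/μ) = 17711 s.
Converting: 17711 s ÷ 3600 s/hour = 4.920 hours.

t = 4.920 hours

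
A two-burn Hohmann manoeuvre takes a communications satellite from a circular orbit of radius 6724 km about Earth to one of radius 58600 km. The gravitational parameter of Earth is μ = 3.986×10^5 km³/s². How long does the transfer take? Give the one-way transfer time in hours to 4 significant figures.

t = 8.159 hours

Transfer-ellipse semi-major axis a_t = (r₁ + r₂)/2 = (6724 + 58600)/2 = 32662 km.
By Kepler's third law the transfer-orbit period is T = 2π√(a_t³/μ), so t = T/2 = 29373 s.
Converting: 29373 s ÷ 3600 s/hour = 8.159 hours.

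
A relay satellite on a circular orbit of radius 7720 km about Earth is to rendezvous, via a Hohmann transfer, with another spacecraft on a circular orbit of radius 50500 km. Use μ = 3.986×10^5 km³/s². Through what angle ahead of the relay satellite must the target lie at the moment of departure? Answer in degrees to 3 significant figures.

The Hohmann ellipse has a_t = (r₁ + r₂)/2 = 29110 km.
Transfer time t = π√(a_t³/μ) = 24710 s.
The target's mean motion on its circular orbit is ω₂ = √(μ/r₂³) = 5.563×10^-5 rad/s.
Angle swept by the target during transfer: ω₂·t = 1.375 rad = 78.78°.
The relay satellite traverses 180° on the transfer ellipse, so the target must lead by 180° − 78.78° = 101°.

φ = 101°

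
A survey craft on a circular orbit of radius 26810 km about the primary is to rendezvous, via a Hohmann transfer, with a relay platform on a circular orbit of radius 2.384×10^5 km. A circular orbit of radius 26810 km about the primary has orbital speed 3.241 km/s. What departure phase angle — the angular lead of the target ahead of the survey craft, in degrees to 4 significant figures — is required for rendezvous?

φ = 105.3°

From the circular-orbit relation v² = μ/r at r = 26810 km: μ = v²r = (3.241)² × 26810 = 2.81614×10^5 km³/s².
Semi-major axis of the transfer orbit: a_t = (26810 + 2.384×10^5)/2 = 1.32605×10^5 km.
The half-period of the transfer ellipse is t = π√(a_t³/μ) = 2.8587×10^5 s.
The target's mean motion on its circular orbit is ω₂ = √(μ/r₂³) = 4.5590×10^-6 rad/s.
Angle swept by the target during transfer: ω₂·t = 1.3033 rad = 74.67°.
The survey craft traverses 180° on the transfer ellipse, so the target must lead by 180° − 74.67° = 105.3°.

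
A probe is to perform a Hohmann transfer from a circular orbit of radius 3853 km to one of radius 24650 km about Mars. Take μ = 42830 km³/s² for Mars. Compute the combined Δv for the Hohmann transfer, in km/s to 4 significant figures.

Δv = 1.684 km/s

Transfer-ellipse semi-major axis a_t = (r₁ + r₂)/2 = (3853 + 24650)/2 = 14251.5 km.
At r₁ the circular-orbit speed is v₁ = √(μ/r₁) = 3.334 km/s.
Transfer-orbit speed at r₁ (vis-viva): v_p = √[μ(2/r₁ − 1/a_t)] = 4.385 km/s.
First burn Δv₁ = |v_p − v₁| = 1.051 km/s.
At r₂, v₂ = √(μ/r₂) = 1.3182 km/s.
Transfer-orbit speed at r₂: v_a = √[μ(2/r₂ − 1/a_t)] = 0.68539 km/s.
Second burn Δv₂ = |v₂ − v_a| = 0.6328 km/s.
Δv = Δv₁ + Δv₂ = 1.051 + 0.6328 = 1.684 km/s.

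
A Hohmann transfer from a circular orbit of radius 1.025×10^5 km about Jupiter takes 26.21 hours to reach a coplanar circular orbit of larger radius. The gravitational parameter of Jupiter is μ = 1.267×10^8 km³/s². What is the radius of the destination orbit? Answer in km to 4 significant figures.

r₂ = 8.681×10^5 km

Transfer time t = 26.21 hours = 94356 s, and t = π√(a_t³/μ).
So a_t = (μ t²/π²)^(1/3) = (1.267×10^8 × (94356)² / π²)^(1/3) = 4.8529×10^5 km.
Since a_t = (r₁ + r₂)/2, r₂ = 2a_t − r₁ = 2×4.8529×10^5 − 1.025×10^5 = 8.6808×10^5 km.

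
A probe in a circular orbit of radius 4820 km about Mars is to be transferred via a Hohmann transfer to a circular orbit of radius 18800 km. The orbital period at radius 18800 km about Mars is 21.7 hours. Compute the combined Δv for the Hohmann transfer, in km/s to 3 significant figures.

From Kepler's third law T² = 4π²r³/μ at r = 18800 km, T = 21.7 hours = 21.7 × 3600 s = 78120 s: μ = 4π²r³/T² = 42984.2 km³/s².
Transfer-ellipse semi-major axis a_t = (r₁ + r₂)/2 = (4820 + 18800)/2 = 11810 km.
At r₁ the circular-orbit speed is v₁ = √(μ/r₁) = 2.9863 km/s.
On the transfer ellipse at r₁, vis-viva equation gives v_p = √[μ(2/r₁ − 1/a_t)] = 3.7678 km/s.
First burn Δv₁ = |v_p − v₁| = 0.7815 km/s.
At r₂, v₂ = √(μ/r₂) = 1.5121 km/s.
Transfer-orbit speed at r₂: v_a = √[μ(2/r₂ − 1/a_t)] = 0.96599 km/s.
Second burn Δv₂ = |v₂ − v_a| = 0.5461 km/s.
Δv = Δv₁ + Δv₂ = 0.7815 + 0.5461 = 1.328 km/s.

Δv = 1.33 km/s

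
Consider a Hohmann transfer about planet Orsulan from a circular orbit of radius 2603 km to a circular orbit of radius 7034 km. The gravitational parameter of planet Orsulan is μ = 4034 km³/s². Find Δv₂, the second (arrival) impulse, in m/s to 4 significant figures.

The Hohmann ellipse has a_t = (r₁ + r₂)/2 = 4818.5 km.
Circular speed at r = 7034 km: v_c = √(μ/r) = 0.7573 km/s.
Transfer-orbit speed at the same r (vis-viva, a = a_t): v_t = √[μ(2/r − 1/a_t)] = 0.5566 km/s.
Δv₂ = |v_t − v_c| = |0.5566 − 0.7573| = 0.2007 km/s.

Δv₂ = 200.7 m/s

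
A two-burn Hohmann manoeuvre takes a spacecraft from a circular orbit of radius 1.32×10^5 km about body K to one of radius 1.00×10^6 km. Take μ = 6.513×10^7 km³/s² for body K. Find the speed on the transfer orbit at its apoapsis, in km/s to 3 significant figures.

Transfer-ellipse semi-major axis a_t = (r₁ + r₂)/2 = (1.320×10^5 + 1.000×10^6)/2 = 5.660×10^5 km.
At apoapsis, r = 1.000×10^6 km.
Vis-viva: v = √[μ(2/r − 1/a_t)] = √[6.513×10^7 × (2/1.000×10^6 − 1/5.660×10^5)] = 3.897 km/s.

v = 3.90 km/s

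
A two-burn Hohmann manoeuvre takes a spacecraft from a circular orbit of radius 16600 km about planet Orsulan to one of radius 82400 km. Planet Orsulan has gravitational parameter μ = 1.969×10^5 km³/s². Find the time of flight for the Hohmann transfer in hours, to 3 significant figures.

t = 21.7 hours

The Hohmann ellipse has a_t = (r₁ + r₂)/2 = 49500 km.
Transfer time t = π√(a_t³/μ) = π√((49500)³ / 1.969×10^5) = 77970 s.
Converting: 77970 s ÷ 3600 s/hour = 21.7 hours.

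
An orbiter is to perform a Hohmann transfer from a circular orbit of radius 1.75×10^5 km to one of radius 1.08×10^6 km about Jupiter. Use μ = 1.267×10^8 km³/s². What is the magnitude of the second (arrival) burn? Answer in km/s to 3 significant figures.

Δv₂ = 5.11 km/s

Semi-major axis of the transfer orbit: a_t = (1.750×10^5 + 1.080×10^6)/2 = 6.275×10^5 km.
On the circular orbit at r = 1.080×10^6 km, v_c = √(μ/r) = 10.831 km/s.
Transfer-orbit speed at the same r (vis-viva, a = a_t): v_t = √[μ(2/r − 1/a_t)] = 5.7199 km/s.
Δv₂ = |v_t − v_c| = |5.7199 − 10.831| = 5.111 km/s.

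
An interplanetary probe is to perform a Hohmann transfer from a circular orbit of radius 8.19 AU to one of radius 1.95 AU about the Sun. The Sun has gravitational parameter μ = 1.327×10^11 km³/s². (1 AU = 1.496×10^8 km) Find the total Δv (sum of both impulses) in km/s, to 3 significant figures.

Δv = 9.73 km/s

In km: r₁ = 8.19 × 1.496×10^8 = 1.225224×10^9 km; r₂ = 1.95 × 1.496×10^8 = 2.9172×10^8 km.
The Hohmann ellipse has a_t = (r₁ + r₂)/2 = 7.58472×10^8 km.
At r₁ the circular-orbit speed is v₁ = √(μ/r₁) = 10.407 km/s.
On the transfer ellipse at r₁, v² = μ(2/r − 1/a) gives v_a = √[μ(2/r₁ − 1/a_t)] = 6.4542 km/s.
First burn Δv₁ = |v_a − v₁| = 3.953 km/s.
Circular speed at r₂: v₂ = √(μ/r₂) = 21.32811 km/s.
Transfer-orbit speed at r₂: v_p = √[μ(2/r₂ − 1/a_t)] = 27.10755 km/s.
Second burn Δv₂ = |v₂ − v_p| = 5.779 km/s.
Δv = Δv₁ + Δv₂ = 3.953 + 5.779 = 9.732 km/s.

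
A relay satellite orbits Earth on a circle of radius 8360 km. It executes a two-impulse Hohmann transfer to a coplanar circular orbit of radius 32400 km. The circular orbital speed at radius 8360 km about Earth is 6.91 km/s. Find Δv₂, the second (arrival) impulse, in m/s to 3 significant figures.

Δv₂ = 1260 m/s

From the circular-orbit relation v² = μ/r at r = 8360 km: μ = v²r = (6.91)² × 8360 = 3.99174×10^5 km³/s².
Transfer-ellipse semi-major axis a_t = (r₁ + r₂)/2 = (8360 + 32400)/2 = 20380 km.
Circular speed at r = 32400 km: v_c = √(μ/r) = 3.510 km/s.
Transfer-orbit speed at the same r (vis-viva, a = a_t): v_t = √[μ(2/r − 1/a_t)] = 2.248 km/s.
Δv₂ = |v_t − v_c| = |2.248 − 3.510| = 1.262 km/s.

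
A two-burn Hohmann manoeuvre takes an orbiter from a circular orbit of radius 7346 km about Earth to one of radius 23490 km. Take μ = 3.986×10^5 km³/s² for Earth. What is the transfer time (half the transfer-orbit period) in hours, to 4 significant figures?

t = 2.646 hours

Semi-major axis of the transfer orbit: a_t = (7346 + 23490)/2 = 15418 km.
Transfer time t = π√(a_t³/μ) = π√((15418)³ / 3.986×10^5) = 9526 s.
Converting: 9526 s ÷ 3600 s/hour = 2.646 hours.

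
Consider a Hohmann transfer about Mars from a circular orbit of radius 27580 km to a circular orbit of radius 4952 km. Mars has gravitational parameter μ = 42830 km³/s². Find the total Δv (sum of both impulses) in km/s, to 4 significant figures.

Transfer-ellipse semi-major axis a_t = (r₁ + r₂)/2 = (27580 + 4952)/2 = 16266 km.
Circular speed at r₁: v₁ = √(μ/r₁) = √(42830/27580) = 1.2462 km/s.
On the transfer ellipse at r₁, vis-viva equation gives v_a = √[μ(2/r₁ − 1/a_t)] = 0.68759 km/s.
First burn Δv₁ = |v_a − v₁| = 0.5586 km/s.
Circular speed at r₂: v₂ = √(μ/r₂) = 2.9409 km/s.
Transfer-orbit speed at r₂: v_p = √[μ(2/r₂ − 1/a_t)] = 3.8295 km/s.
Second burn Δv₂ = |v₂ − v_p| = 0.8886 km/s.
Total Δv = Δv₁ + Δv₂ = 1.447 km/s.

Δv = 1.447 km/s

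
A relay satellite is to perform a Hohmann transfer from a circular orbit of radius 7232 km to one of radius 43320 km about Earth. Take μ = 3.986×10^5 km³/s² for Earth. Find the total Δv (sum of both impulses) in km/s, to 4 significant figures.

The Hohmann ellipse has a_t = (r₁ + r₂)/2 = 25276 km.
Circular speed at r₁: v₁ = √(μ/r₁) = √(3.986×10^5/7232) = 7.424 km/s.
Transfer-orbit speed at r₁ (v² = μ(2/r − 1/a)): v_p = √[μ(2/r₁ − 1/a_t)] = 9.719 km/s.
First burn Δv₁ = |v_p − v₁| = 2.295 km/s.
Circular speed at r₂: v₂ = √(μ/r₂) = 3.0334 km/s.
Transfer-orbit speed at r₂: v_a = √[μ(2/r₂ − 1/a_t)] = 1.6226 km/s.
Second burn Δv₂ = |v₂ − v_a| = 1.411 km/s.
Δv = Δv₁ + Δv₂ = 2.295 + 1.411 = 3.706 km/s.

Δv = 3.706 km/s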